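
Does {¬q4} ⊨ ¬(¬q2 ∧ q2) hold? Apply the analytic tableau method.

Initial set: {T ¬q4; F ¬(¬q2 ∧ q2)}.
F ¬(¬q2 ∧ q2): α-rule — add T ¬q2, T q2.
× closes — contains both q2 and ¬q2.
All 1 branch closes.
Every branch closed, so the premises entail the conclusion.

Yes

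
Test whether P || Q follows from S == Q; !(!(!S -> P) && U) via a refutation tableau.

No

Initial set: {(S == Q); !(!(!S -> P) && U); !(P || Q)}.
!(P || Q): α-rule — add !P, !Q.
(S == Q): β-rule — branch into S, Q  //  !S, !Q.
  branch 1 (add S, Q):
    × closes — contains both Q and !Q.
  branch 2 (add !S, !Q):
    !(!(!S -> P) && U): β-rule — branch into !!(!S -> P)  //  !U.
      branch 2.1 (add !!(!S -> P)):
        !!(!S -> P): β-rule — branch into !!S  //  P.
          branch 2.1.1 (add !!S):
            × closes — contains both S and !S.
          branch 2.1.2 (add P):
            × closes — contains both P and !P.
      branch 2.2 (add !U):
        ○ open, literals {P=F, Q=F, S=F, U=F}.
3 branches closed, 1 open.
An open branch gives a countermodel: P=F, Q=F, S=F, U=F (unmentioned atoms arbitrary); the premises hold there but the conclusion fails.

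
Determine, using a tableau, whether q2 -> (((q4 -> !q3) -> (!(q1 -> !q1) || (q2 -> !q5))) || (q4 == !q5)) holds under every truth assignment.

Assume the negation and expand:
Initial set: {!(q2 -> (((q4 -> !q3) -> (!(q1 -> !q1) || (q2 -> !q5))) || (q4 == !q5)))}.
!(q2 -> (((q4 -> !q3) -> (!(q1 -> !q1) || (q2 -> !q5))) || (q4 == !q5))): α-rule — add q2, !(((q4 -> !q3) -> (!(q1 -> !q1) || (q2 -> !q5))) || (q4 == !q5)).
!(((q4 -> !q3) -> (!(q1 -> !q1) || (q2 -> !q5))) || (q4 == !q5)): α-rule — add !((q4 -> !q3) -> (!(q1 -> !q1) || (q2 -> !q5))), !(q4 == !q5).
!((q4 -> !q3) -> (!(q1 -> !q1) || (q2 -> !q5))): α-rule — add (q4 -> !q3), !(!(q1 -> !q1) || (q2 -> !q5)).
!(!(q1 -> !q1) || (q2 -> !q5)): α-rule — add !!(q1 -> !q1), !(q2 -> !q5).
!(q2 -> !q5): α-rule — add q2, !!q5.
!(q4 == !q5): β-rule — branch into q4, !!q5  //  !q4, !q5.
  branch 1 (add q4, !!q5):
    (q4 -> !q3): β-rule — branch into !q4  //  !q3.
      branch 1.1 (add !q4):
        × closes — contains both q4 and !q4.
      branch 1.2 (add !q3):
        !!(q1 -> !q1): β-rule — branch into !q1  //  !q1.
          branch 1.2.1 (add !q1):
            ○ open, literals {q1=false, q2=true, q3=false, q4=true, q5=true}.
          branch 1.2.2 (add !q1):
            ○ open, literals {q1=false, q2=true, q3=false, q4=true, q5=true}.
  branch 2 (add !q4, !q5):
    × closes — contains both q5 and !q5.
2 branches closed, 2 open.
An open branch gives a countermodel: q1=false, q2=true, q3=false, q4=true, q5=true (unmentioned atoms arbitrary); under it the original formula is false.

Not valid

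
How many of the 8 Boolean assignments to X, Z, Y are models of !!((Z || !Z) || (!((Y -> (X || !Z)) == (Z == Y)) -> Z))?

8

Initial set: {!!((Z || !Z) || (!((Y -> (X || !Z)) == (Z == Y)) -> Z))}.
!!((Z || !Z) || (!((Y -> (X || !Z)) == (Z == Y)) -> Z)): drop double negation, giving ((Z || !Z) || (!((Y -> (X || !Z)) == (Z == Y)) -> Z)).
((Z || !Z) || (!((Y -> (X || !Z)) == (Z == Y)) -> Z)): β-rule — branch into (Z || !Z)  //  (!((Y -> (X || !Z)) == (Z == Y)) -> Z).
  branch 1 (add (Z || !Z)):
    (Z || !Z): β-rule — branch into Z  //  !Z.
      branch 1.1 (add Z):
        ○ open, literals {Z=true}.
      branch 1.2 (add !Z):
        ○ open, literals {Z=false}.
  branch 2 (add (!((Y -> (X || !Z)) == (Z == Y)) -> Z)):
    (!((Y -> (X || !Z)) == (Z == Y)) -> Z): β-rule — branch into !!((Y -> (X || !Z)) == (Z == Y))  //  Z.
      branch 2.1 (add !!((Y -> (X || !Z)) == (Z == Y))):
        !!((Y -> (X || !Z)) == (Z == Y)): β-rule — branch into (Y -> (X || !Z)), (Z == Y)  //  !(Y -> (X || !Z)), !(Z == Y).
          branch 2.1.1 (add (Y -> (X || !Z)), (Z == Y)):
            (Y -> (X || !Z)): β-rule — branch into !Y  //  (X || !Z).
              branch 2.1.1.1 (add !Y):
                (Z == Y): β-rule — branch into Z, Y  //  !Z, !Y.
                  branch 2.1.1.1.1 (add Z, Y):
                    × closes — contains both Y and !Y.
                  branch 2.1.1.1.2 (add !Z, !Y):
                    ○ open, literals {Y=false, Z=false}.
              branch 2.1.1.2 (add (X || !Z)):
                (Z == Y): β-rule — branch into Z, Y  //  !Z, !Y.
                  branch 2.1.1.2.1 (add Z, Y):
                    (X || !Z): β-rule — branch into X  //  !Z.
                      branch 2.1.1.2.1.1 (add X):
                        ○ open, literals {X=true, Y=true, Z=true}.
                      branch 2.1.1.2.1.2 (add !Z):
                        × closes — contains both Z and !Z.
                  branch 2.1.1.2.2 (add !Z, !Y):
                    (X || !Z): β-rule — branch into X  //  !Z.
                      branch 2.1.1.2.2.1 (add X):
                        ○ open, literals {X=true, Y=false, Z=false}.
                      branch 2.1.1.2.2.2 (add !Z):
                        ○ open, literals {Y=false, Z=false}.
          branch 2.1.2 (add !(Y -> (X || !Z)), !(Z == Y)):
            !(Y -> (X || !Z)): α-rule — add Y, !(X || !Z).
            !(X || !Z): α-rule — add !X, !!Z.
            !(Z == Y): β-rule — branch into Z, !Y  //  !Z, Y.
              branch 2.1.2.1 (add Z, !Y):
                × closes — contains both Y and !Y.
              branch 2.1.2.2 (add !Z, Y):
                × closes — contains both Z and !Z.
      branch 2.2 (add Z):
        ○ open, literals {Z=true}.
4 branches closed, 7 open.
Each open branch fixes some atoms; the unmentioned ones are free. Counting distinct full assignments: branch {Z=true} (X, Y) contributes 4 new; branch {Z=false} (X, Y) contributes 4 new; branch {Y=false, Z=false} (X) contributes 0 new; branch {X=true, Y=true, Z=true} (none free) contributes 0 new; branch {X=true, Y=false, Z=false} (none free) contributes 0 new; branch {Y=false, Z=false} (X) contributes 0 new; branch {Z=true} (X, Y) contributes 0 new. Total: 8.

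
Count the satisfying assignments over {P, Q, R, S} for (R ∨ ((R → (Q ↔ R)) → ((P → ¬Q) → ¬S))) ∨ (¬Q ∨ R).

Initial set: {((R ∨ ((R → (Q ↔ R)) → ((P → ¬Q) → ¬S))) ∨ (¬Q ∨ R))}.
((R ∨ ((R → (Q ↔ R)) → ((P → ¬Q) → ¬S))) ∨ (¬Q ∨ R)): β-rule — branch into (R ∨ ((R → (Q ↔ R)) → ((P → ¬Q) → ¬S)))  //  (¬Q ∨ R).
  branch 1 (add (R ∨ ((R → (Q ↔ R)) → ((P → ¬Q) → ¬S)))):
    (R ∨ ((R → (Q ↔ R)) → ((P → ¬Q) → ¬S))): β-rule — branch into R  //  ((R → (Q ↔ R)) → ((P → ¬Q) → ¬S)).
      branch 1.1 (add R):
        ○ open, literals {R=T}.
      branch 1.2 (add ((R → (Q ↔ R)) → ((P → ¬Q) → ¬S))):
        ((R → (Q ↔ R)) → ((P → ¬Q) → ¬S)): β-rule — branch into ¬(R → (Q ↔ R))  //  ((P → ¬Q) → ¬S).
          branch 1.2.1 (add ¬(R → (Q ↔ R))):
            ¬(R → (Q ↔ R)): α-rule — add R, ¬(Q ↔ R).
            ¬(Q ↔ R): β-rule — branch into Q, ¬R  //  ¬Q, R.
              branch 1.2.1.1 (add Q, ¬R):
                × closes — contains both R and ¬R.
              branch 1.2.1.2 (add ¬Q, R):
                ○ open, literals {Q=F, R=T}.
          branch 1.2.2 (add ((P → ¬Q) → ¬S)):
            ((P → ¬Q) → ¬S): β-rule — branch into ¬(P → ¬Q)  //  ¬S.
              branch 1.2.2.1 (add ¬(P → ¬Q)):
                ¬(P → ¬Q): α-rule — add P, ¬¬Q.
                ○ open, literals {P=T, Q=T}.
              branch 1.2.2.2 (add ¬S):
                ○ open, literals {S=F}.
  branch 2 (add (¬Q ∨ R)):
    (¬Q ∨ R): β-rule — branch into ¬Q  //  R.
      branch 2.1 (add ¬Q):
        ○ open, literals {Q=F}.
      branch 2.2 (add R):
        ○ open, literals {R=T}.
1 branch closed, 6 open.
Each open branch fixes some atoms; the unmentioned ones are free. Counting distinct full assignments: branch {R=T} (P, Q, S) contributes 8 new; branch {Q=F, R=T} (P, S) contributes 0 new; branch {P=T, Q=T} (R, S) contributes 2 new; branch {S=F} (P, Q, R) contributes 3 new; branch {Q=F} (P, R, S) contributes 2 new; branch {R=T} (P, Q, S) contributes 0 new. Total: 15.

15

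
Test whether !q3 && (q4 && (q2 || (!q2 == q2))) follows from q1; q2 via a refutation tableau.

Initial set: {q1; q2; !(!q3 && (q4 && (q2 || (!q2 == q2))))}.
!(!q3 && (q4 && (q2 || (!q2 == q2)))): β-rule — branch into !!q3  //  !(q4 && (q2 || (!q2 == q2))).
  branch 1 (add !!q3):
    ○ open, literals {q1=1, q2=1, q3=1}.
  branch 2 (add !(q4 && (q2 || (!q2 == q2)))):
    !(q4 && (q2 || (!q2 == q2))): β-rule — branch into !q4  //  !(q2 || (!q2 == q2)).
      branch 2.1 (add !q4):
        ○ open, literals {q1=1, q2=1, q4=0}.
      branch 2.2 (add !(q2 || (!q2 == q2))):
        !(q2 || (!q2 == q2)): α-rule — add !q2, !(!q2 == q2).
        × closes — contains both q2 and !q2.
1 branch closed, 2 open.
An open branch gives a countermodel: q1=1, q2=1, q3=1 (unmentioned atoms arbitrary); the premises hold there but the conclusion fails.

No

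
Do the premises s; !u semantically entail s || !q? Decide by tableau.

Initial set: {T s; T !u; F (s || !q)}.
F (s || !q): α-rule — add F s, F !q.
× closes — contains both s and !s.
All 1 branch closes.
Every branch closed, so the premises entail the conclusion.

Yes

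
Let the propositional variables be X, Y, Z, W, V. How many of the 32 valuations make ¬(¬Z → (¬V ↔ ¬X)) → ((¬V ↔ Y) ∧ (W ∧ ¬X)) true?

Initial set: {(¬(¬Z → (¬V ↔ ¬X)) → ((¬V ↔ Y) ∧ (W ∧ ¬X)))}.
(¬(¬Z → (¬V ↔ ¬X)) → ((¬V ↔ Y) ∧ (W ∧ ¬X))): β-rule — branch into ¬¬(¬Z → (¬V ↔ ¬X))  //  ((¬V ↔ Y) ∧ (W ∧ ¬X)).
  branch 1 (add ¬¬(¬Z → (¬V ↔ ¬X))):
    ¬¬(¬Z → (¬V ↔ ¬X)): β-rule — branch into ¬¬Z  //  (¬V ↔ ¬X).
      branch 1.1 (add ¬¬Z):
        ○ open, literals {Z=T}.
      branch 1.2 (add (¬V ↔ ¬X)):
        (¬V ↔ ¬X): β-rule — branch into ¬V, ¬X  //  ¬¬V, ¬¬X.
          branch 1.2.1 (add ¬V, ¬X):
            ○ open, literals {V=F, X=F}.
          branch 1.2.2 (add ¬¬V, ¬¬X):
            ○ open, literals {V=T, X=T}.
  branch 2 (add ((¬V ↔ Y) ∧ (W ∧ ¬X))):
    ((¬V ↔ Y) ∧ (W ∧ ¬X)): α-rule — add (¬V ↔ Y), (W ∧ ¬X).
    (W ∧ ¬X): α-rule — add W, ¬X.
    (¬V ↔ Y): β-rule — branch into ¬V, Y  //  ¬¬V, ¬Y.
      branch 2.1 (add ¬V, Y):
        ○ open, literals {V=F, W=T, X=F, Y=T}.
      branch 2.2 (add ¬¬V, ¬Y):
        ○ open, literals {V=T, W=T, X=F, Y=F}.
0 branches closed, 5 open.
Each open branch fixes some atoms; the unmentioned ones are free. Counting distinct full assignments: branch {Z=T} (X, Y, W, V) contributes 16 new; branch {V=F, X=F} (Y, Z, W) contributes 4 new; branch {V=T, X=T} (Y, Z, W) contributes 4 new; branch {V=F, W=T, X=F, Y=T} (Z) contributes 0 new; branch {V=T, W=T, X=F, Y=F} (Z) contributes 1 new. Total: 25.

25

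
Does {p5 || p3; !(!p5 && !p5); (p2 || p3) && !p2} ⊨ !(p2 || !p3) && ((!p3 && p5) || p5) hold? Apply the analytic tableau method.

Initial set: {(p5 || p3); !(!p5 && !p5); ((p2 || p3) && !p2); !(!(p2 || !p3) && ((!p3 && p5) || p5))}.
((p2 || p3) && !p2): α-rule — add (p2 || p3), !p2.
(p5 || p3): β-rule — branch into p5  //  p3.
  branch 1 (add p5):
    !(!p5 && !p5): β-rule — branch into !!p5  //  !!p5.
      branch 1.1 (add !!p5):
        !(!(p2 || !p3) && ((!p3 && p5) || p5)): β-rule — branch into !!(p2 || !p3)  //  !((!p3 && p5) || p5).
          branch 1.1.1 (add !!(p2 || !p3)):
            (p2 || p3): β-rule — branch into p2  //  p3.
              branch 1.1.1.1 (add p2):
                × closes — contains both p2 and !p2.
              branch 1.1.1.2 (add p3):
                !!(p2 || !p3): β-rule — branch into p2  //  !p3.
                  branch 1.1.1.2.1 (add p2):
                    × closes — contains both p2 and !p2.
                  branch 1.1.1.2.2 (add !p3):
                    × closes — contains both p3 and !p3.
          branch 1.1.2 (add !((!p3 && p5) || p5)):
            !((!p3 && p5) || p5): α-rule — add !(!p3 && p5), !p5.
            × closes — contains both p5 and !p5.
      branch 1.2 (add !!p5):
        !(!(p2 || !p3) && ((!p3 && p5) || p5)): β-rule — branch into !!(p2 || !p3)  //  !((!p3 && p5) || p5).
          branch 1.2.1 (add !!(p2 || !p3)):
            (p2 || p3): β-rule — branch into p2  //  p3.
              branch 1.2.1.1 (add p2):
                × closes — contains both p2 and !p2.
              branch 1.2.1.2 (add p3):
                !!(p2 || !p3): β-rule — branch into p2  //  !p3.
                  branch 1.2.1.2.1 (add p2):
                    × closes — contains both p2 and !p2.
                  branch 1.2.1.2.2 (add !p3):
                    × closes — contains both p3 and !p3.
          branch 1.2.2 (add !((!p3 && p5) || p5)):
            !((!p3 && p5) || p5): α-rule — add !(!p3 && p5), !p5.
            × closes — contains both p5 and !p5.
  branch 2 (add p3):
    !(!p5 && !p5): β-rule — branch into !!p5  //  !!p5.
      branch 2.1 (add !!p5):
        !(!(p2 || !p3) && ((!p3 && p5) || p5)): β-rule — branch into !!(p2 || !p3)  //  !((!p3 && p5) || p5).
          branch 2.1.1 (add !!(p2 || !p3)):
            (p2 || p3): β-rule — branch into p2  //  p3.
              branch 2.1.1.1 (add p2):
                × closes — contains both p2 and !p2.
              branch 2.1.1.2 (add p3):
                !!(p2 || !p3): β-rule — branch into p2  //  !p3.
                  branch 2.1.1.2.1 (add p2):
                    × closes — contains both p2 and !p2.
                  branch 2.1.1.2.2 (add !p3):
                    × closes — contains both p3 and !p3.
          branch 2.1.2 (add !((!p3 && p5) || p5)):
            !((!p3 && p5) || p5): α-rule — add !(!p3 && p5), !p5.
            × closes — contains both p5 and !p5.
      branch 2.2 (add !!p5):
        !(!(p2 || !p3) && ((!p3 && p5) || p5)): β-rule — branch into !!(p2 || !p3)  //  !((!p3 && p5) || p5).
          branch 2.2.1 (add !!(p2 || !p3)):
            (p2 || p3): β-rule — branch into p2  //  p3.
              branch 2.2.1.1 (add p2):
                × closes — contains both p2 and !p2.
              branch 2.2.1.2 (add p3):
                !!(p2 || !p3): β-rule — branch into p2  //  !p3.
                  branch 2.2.1.2.1 (add p2):
                    × closes — contains both p2 and !p2.
                  branch 2.2.1.2.2 (add !p3):
                    × closes — contains both p3 and !p3.
          branch 2.2.2 (add !((!p3 && p5) || p5)):
            !((!p3 && p5) || p5): α-rule — add !(!p3 && p5), !p5.
            × closes — contains both p5 and !p5.
All 16 branches close.
Every branch closed, so the premises entail the conclusion.

Yes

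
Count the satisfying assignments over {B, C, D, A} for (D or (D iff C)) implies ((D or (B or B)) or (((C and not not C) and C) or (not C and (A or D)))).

15

Initial set: {((D or (D iff C)) implies ((D or (B or B)) or (((C and not not C) and C) or (not C and (A or D)))))}.
((D or (D iff C)) implies ((D or (B or B)) or (((C and not not C) and C) or (not C and (A or D))))): β-rule — branch into not (D or (D iff C))  //  ((D or (B or B)) or (((C and not not C) and C) or (not C and (A or D)))).
  branch 1 (add not (D or (D iff C))):
    not (D or (D iff C)): α-rule — add not D, not (D iff C).
    not (D iff C): β-rule — branch into D, not C  //  not D, C.
      branch 1.1 (add D, not C):
        × closes — contains both D and not D.
      branch 1.2 (add not D, C):
        ○ open, literals {C=1, D=0}.
  branch 2 (add ((D or (B or B)) or (((C and not not C) and C) or (not C and (A or D))))):
    ((D or (B or B)) or (((C and not not C) and C) or (not C and (A or D)))): β-rule — branch into (D or (B or B))  //  (((C and not not C) and C) or (not C and (A or D))).
      branch 2.1 (add (D or (B or B))):
        (D or (B or B)): β-rule — branch into D  //  (B or B).
          branch 2.1.1 (add D):
            ○ open, literals {D=1}.
          branch 2.1.2 (add (B or B)):
            (B or B): β-rule — branch into B  //  B.
              branch 2.1.2.1 (add B):
                ○ open, literals {B=1}.
              branch 2.1.2.2 (add B):
                ○ open, literals {B=1}.
      branch 2.2 (add (((C and not not C) and C) or (not C and (A or D)))):
        (((C and not not C) and C) or (not C and (A or D))): β-rule — branch into ((C and not not C) and C)  //  (not C and (A or D)).
          branch 2.2.1 (add ((C and not not C) and C)):
            ((C and not not C) and C): α-rule — add (C and not not C), C.
            (C and not not C): α-rule — add C, not not C.
            not not C: drop double negation, giving C.
            ○ open, literals {C=1}.
          branch 2.2.2 (add (not C and (A or D))):
            (not C and (A or D)): α-rule — add not C, (A or D).
            (A or D): β-rule — branch into A  //  D.
              branch 2.2.2.1 (add A):
                ○ open, literals {A=1, C=0}.
              branch 2.2.2.2 (add D):
                ○ open, literals {C=0, D=1}.
1 branch closed, 7 open.
Each open branch fixes some atoms; the unmentioned ones are free. Counting distinct full assignments: branch {C=1, D=0} (B, A) contributes 4 new; branch {D=1} (B, C, A) contributes 8 new; branch {B=1} (C, D, A) contributes 2 new; branch {B=1} (C, D, A) contributes 0 new; branch {C=1} (B, D, A) contributes 0 new; branch {A=1, C=0} (B, D) contributes 1 new; branch {C=0, D=1} (B, A) contributes 0 new. Total: 15.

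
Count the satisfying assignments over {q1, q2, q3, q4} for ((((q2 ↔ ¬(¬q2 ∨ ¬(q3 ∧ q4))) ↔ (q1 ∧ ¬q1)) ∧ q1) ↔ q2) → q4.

10

Initial set: {T (((((q2 ↔ ¬(¬q2 ∨ ¬(q3 ∧ q4))) ↔ (q1 ∧ ¬q1)) ∧ q1) ↔ q2) → q4)}.
T (((((q2 ↔ ¬(¬q2 ∨ ¬(q3 ∧ q4))) ↔ (q1 ∧ ¬q1)) ∧ q1) ↔ q2) → q4): β-rule — branch into F ((((q2 ↔ ¬(¬q2 ∨ ¬(q3 ∧ q4))) ↔ (q1 ∧ ¬q1)) ∧ q1) ↔ q2)  //  T q4.
  branch 1 (add F ((((q2 ↔ ¬(¬q2 ∨ ¬(q3 ∧ q4))) ↔ (q1 ∧ ¬q1)) ∧ q1) ↔ q2)):
    F ((((q2 ↔ ¬(¬q2 ∨ ¬(q3 ∧ q4))) ↔ (q1 ∧ ¬q1)) ∧ q1) ↔ q2): β-rule — branch into T (((q2 ↔ ¬(¬q2 ∨ ¬(q3 ∧ q4))) ↔ (q1 ∧ ¬q1)) ∧ q1), F q2  //  F (((q2 ↔ ¬(¬q2 ∨ ¬(q3 ∧ q4))) ↔ (q1 ∧ ¬q1)) ∧ q1), T q2.
      branch 1.1 (add T (((q2 ↔ ¬(¬q2 ∨ ¬(q3 ∧ q4))) ↔ (q1 ∧ ¬q1)) ∧ q1), F q2):
        T (((q2 ↔ ¬(¬q2 ∨ ¬(q3 ∧ q4))) ↔ (q1 ∧ ¬q1)) ∧ q1): α-rule — add T ((q2 ↔ ¬(¬q2 ∨ ¬(q3 ∧ q4))) ↔ (q1 ∧ ¬q1)), T q1.
        T ((q2 ↔ ¬(¬q2 ∨ ¬(q3 ∧ q4))) ↔ (q1 ∧ ¬q1)): β-rule — branch into T (q2 ↔ ¬(¬q2 ∨ ¬(q3 ∧ q4))), T (q1 ∧ ¬q1)  //  F (q2 ↔ ¬(¬q2 ∨ ¬(q3 ∧ q4))), F (q1 ∧ ¬q1).
          branch 1.1.1 (add T (q2 ↔ ¬(¬q2 ∨ ¬(q3 ∧ q4))), T (q1 ∧ ¬q1)):
            T (q1 ∧ ¬q1): α-rule — add T q1, T ¬q1.
            × closes — contains both q1 and ¬q1.
          branch 1.1.2 (add F (q2 ↔ ¬(¬q2 ∨ ¬(q3 ∧ q4))), F (q1 ∧ ¬q1)):
            F (q2 ↔ ¬(¬q2 ∨ ¬(q3 ∧ q4))): β-rule — branch into T q2, F ¬(¬q2 ∨ ¬(q3 ∧ q4))  //  F q2, T ¬(¬q2 ∨ ¬(q3 ∧ q4)).
              branch 1.1.2.1 (add T q2, F ¬(¬q2 ∨ ¬(q3 ∧ q4))):
                × closes — contains both q2 and ¬q2.
              branch 1.1.2.2 (add F q2, T ¬(¬q2 ∨ ¬(q3 ∧ q4))):
                T ¬(¬q2 ∨ ¬(q3 ∧ q4)): α-rule — add F ¬q2, F ¬(q3 ∧ q4).
                × closes — contains both q2 and ¬q2.
      branch 1.2 (add F (((q2 ↔ ¬(¬q2 ∨ ¬(q3 ∧ q4))) ↔ (q1 ∧ ¬q1)) ∧ q1), T q2):
        F (((q2 ↔ ¬(¬q2 ∨ ¬(q3 ∧ q4))) ↔ (q1 ∧ ¬q1)) ∧ q1): β-rule — branch into F ((q2 ↔ ¬(¬q2 ∨ ¬(q3 ∧ q4))) ↔ (q1 ∧ ¬q1))  //  F q1.
          branch 1.2.1 (add F ((q2 ↔ ¬(¬q2 ∨ ¬(q3 ∧ q4))) ↔ (q1 ∧ ¬q1))):
            F ((q2 ↔ ¬(¬q2 ∨ ¬(q3 ∧ q4))) ↔ (q1 ∧ ¬q1)): β-rule — branch into T (q2 ↔ ¬(¬q2 ∨ ¬(q3 ∧ q4))), F (q1 ∧ ¬q1)  //  F (q2 ↔ ¬(¬q2 ∨ ¬(q3 ∧ q4))), T (q1 ∧ ¬q1).
              branch 1.2.1.1 (add T (q2 ↔ ¬(¬q2 ∨ ¬(q3 ∧ q4))), F (q1 ∧ ¬q1)):
                T (q2 ↔ ¬(¬q2 ∨ ¬(q3 ∧ q4))): β-rule — branch into T q2, T ¬(¬q2 ∨ ¬(q3 ∧ q4))  //  F q2, F ¬(¬q2 ∨ ¬(q3 ∧ q4)).
                  branch 1.2.1.1.1 (add T q2, T ¬(¬q2 ∨ ¬(q3 ∧ q4))):
                    T ¬(¬q2 ∨ ¬(q3 ∧ q4)): α-rule — add F ¬q2, F ¬(q3 ∧ q4).
                    F ¬(q3 ∧ q4): α-rule — add T q3, T q4.
                    F (q1 ∧ ¬q1): β-rule — branch into F q1  //  F ¬q1.
                      branch 1.2.1.1.1.1 (add F q1):
                        ○ open, literals {q1=false, q2=true, q3=true, q4=true}.
                      branch 1.2.1.1.1.2 (add F ¬q1):
                        ○ open, literals {q1=true, q2=true, q3=true, q4=true}.
                  branch 1.2.1.1.2 (add F q2, F ¬(¬q2 ∨ ¬(q3 ∧ q4))):
                    × closes — contains both q2 and ¬q2.
              branch 1.2.1.2 (add F (q2 ↔ ¬(¬q2 ∨ ¬(q3 ∧ q4))), T (q1 ∧ ¬q1)):
                T (q1 ∧ ¬q1): α-rule — add T q1, T ¬q1.
                × closes — contains both q1 and ¬q1.
          branch 1.2.2 (add F q1):
            ○ open, literals {q1=false, q2=true}.
  branch 2 (add T q4):
    ○ open, literals {q4=true}.
5 branches closed, 4 open.
Each open branch fixes some atoms; the unmentioned ones are free. Counting distinct full assignments: branch {q1=false, q2=true, q3=true, q4=true} (none free) contributes 1 new; branch {q1=true, q2=true, q3=true, q4=true} (none free) contributes 1 new; branch {q1=false, q2=true} (q3, q4) contributes 3 new; branch {q4=true} (q1, q2, q3) contributes 5 new. Total: 10.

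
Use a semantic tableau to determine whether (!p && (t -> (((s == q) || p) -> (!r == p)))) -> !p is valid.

Assume the negation and expand:
Initial set: {F ((!p && (t -> (((s == q) || p) -> (!r == p)))) -> !p)}.
F ((!p && (t -> (((s == q) || p) -> (!r == p)))) -> !p): α-rule — add T (!p && (t -> (((s == q) || p) -> (!r == p)))), F !p.
T (!p && (t -> (((s == q) || p) -> (!r == p)))): α-rule — add T !p, T (t -> (((s == q) || p) -> (!r == p))).
× closes — contains both p and !p.
All 1 branch closes.
Every branch closed, so the negation is unsatisfiable and the formula is valid.

Valid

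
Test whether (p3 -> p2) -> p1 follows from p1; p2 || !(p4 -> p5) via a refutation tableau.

Yes

Initial set: {p1; (p2 || !(p4 -> p5)); !((p3 -> p2) -> p1)}.
!((p3 -> p2) -> p1): α-rule — add (p3 -> p2), !p1.
× closes — contains both p1 and !p1.
All 1 branch closes.
Every branch closed, so the premises entail the conclusion.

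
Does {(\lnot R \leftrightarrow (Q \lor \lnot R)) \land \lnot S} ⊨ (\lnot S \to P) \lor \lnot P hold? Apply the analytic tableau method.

Yes

Initial set: {((\lnot R \leftrightarrow (Q \lor \lnot R)) \land \lnot S); \lnot ((\lnot S \to P) \lor \lnot P)}.
((\lnot R \leftrightarrow (Q \lor \lnot R)) \land \lnot S): α-rule — add (\lnot R \leftrightarrow (Q \lor \lnot R)), \lnot S.
\lnot ((\lnot S \to P) \lor \lnot P): α-rule — add \lnot (\lnot S \to P), \lnot \lnot P.
\lnot (\lnot S \to P): α-rule — add \lnot S, \lnot P.
× closes — contains both P and \lnot P.
All 1 branch closes.
Every branch closed, so the premises entail the conclusion.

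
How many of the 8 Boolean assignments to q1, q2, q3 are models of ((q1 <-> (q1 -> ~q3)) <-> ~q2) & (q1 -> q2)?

Initial set: {T (((q1 <-> (q1 -> ~q3)) <-> ~q2) & (q1 -> q2))}.
T (((q1 <-> (q1 -> ~q3)) <-> ~q2) & (q1 -> q2)): α-rule — add T ((q1 <-> (q1 -> ~q3)) <-> ~q2), T (q1 -> q2).
T ((q1 <-> (q1 -> ~q3)) <-> ~q2): β-rule — branch into T (q1 <-> (q1 -> ~q3)), T ~q2  //  F (q1 <-> (q1 -> ~q3)), F ~q2.
  branch 1 (add T (q1 <-> (q1 -> ~q3)), T ~q2):
    T (q1 -> q2): β-rule — branch into F q1  //  T q2.
      branch 1.1 (add F q1):
        T (q1 <-> (q1 -> ~q3)): β-rule — branch into T q1, T (q1 -> ~q3)  //  F q1, F (q1 -> ~q3).
          branch 1.1.1 (add T q1, T (q1 -> ~q3)):
            × closes — contains both q1 and ~q1.
          branch 1.1.2 (add F q1, F (q1 -> ~q3)):
            F (q1 -> ~q3): α-rule — add T q1, F ~q3.
            × closes — contains both q1 and ~q1.
      branch 1.2 (add T q2):
        × closes — contains both q2 and ~q2.
  branch 2 (add F (q1 <-> (q1 -> ~q3)), F ~q2):
    T (q1 -> q2): β-rule — branch into F q1  //  T q2.
      branch 2.1 (add F q1):
        F (q1 <-> (q1 -> ~q3)): β-rule — branch into T q1, F (q1 -> ~q3)  //  F q1, T (q1 -> ~q3).
          branch 2.1.1 (add T q1, F (q1 -> ~q3)):
            × closes — contains both q1 and ~q1.
          branch 2.1.2 (add F q1, T (q1 -> ~q3)):
            T (q1 -> ~q3): β-rule — branch into F q1  //  T ~q3.
              branch 2.1.2.1 (add F q1):
                ○ open, literals {q1=0, q2=1}.
              branch 2.1.2.2 (add T ~q3):
                ○ open, literals {q1=0, q2=1, q3=0}.
      branch 2.2 (add T q2):
        F (q1 <-> (q1 -> ~q3)): β-rule — branch into T q1, F (q1 -> ~q3)  //  F q1, T (q1 -> ~q3).
          branch 2.2.1 (add T q1, F (q1 -> ~q3)):
            F (q1 -> ~q3): α-rule — add T q1, F ~q3.
            ○ open, literals {q1=1, q2=1, q3=1}.
          branch 2.2.2 (add F q1, T (q1 -> ~q3)):
            T (q1 -> ~q3): β-rule — branch into F q1  //  T ~q3.
              branch 2.2.2.1 (add F q1):
                ○ open, literals {q1=0, q2=1}.
              branch 2.2.2.2 (add T ~q3):
                ○ open, literals {q1=0, q2=1, q3=0}.
4 branches closed, 5 open.
Each open branch fixes some atoms; the unmentioned ones are free. Counting distinct full assignments: branch {q1=0, q2=1} (q3) contributes 2 new; branch {q1=0, q2=1, q3=0} (none free) contributes 0 new; branch {q1=1, q2=1, q3=1} (none free) contributes 1 new; branch {q1=0, q2=1} (q3) contributes 0 new; branch {q1=0, q2=1, q3=0} (none free) contributes 0 new. Total: 3.

3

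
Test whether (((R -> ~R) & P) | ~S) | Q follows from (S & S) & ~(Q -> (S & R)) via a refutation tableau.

Initial set: {T ((S & S) & ~(Q -> (S & R))); F ((((R -> ~R) & P) | ~S) | Q)}.
T ((S & S) & ~(Q -> (S & R))): α-rule — add T (S & S), T ~(Q -> (S & R)).
F ((((R -> ~R) & P) | ~S) | Q): α-rule — add F (((R -> ~R) & P) | ~S), F Q.
T (S & S): α-rule — add T S, T S.
T ~(Q -> (S & R)): α-rule — add T Q, F (S & R).
× closes — contains both Q and ~Q.
All 1 branch closes.
Every branch closed, so the premises entail the conclusion.

Yes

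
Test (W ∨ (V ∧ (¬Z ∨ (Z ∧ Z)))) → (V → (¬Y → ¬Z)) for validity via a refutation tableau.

Assume the negation and expand:
Initial set: {F ((W ∨ (V ∧ (¬Z ∨ (Z ∧ Z)))) → (V → (¬Y → ¬Z)))}.
F ((W ∨ (V ∧ (¬Z ∨ (Z ∧ Z)))) → (V → (¬Y → ¬Z))): α-rule — add T (W ∨ (V ∧ (¬Z ∨ (Z ∧ Z)))), F (V → (¬Y → ¬Z)).
F (V → (¬Y → ¬Z)): α-rule — add T V, F (¬Y → ¬Z).
F (¬Y → ¬Z): α-rule — add T ¬Y, F ¬Z.
T (W ∨ (V ∧ (¬Z ∨ (Z ∧ Z)))): β-rule — branch into T W  //  T (V ∧ (¬Z ∨ (Z ∧ Z))).
  branch 1 (add T W):
    ○ open, literals {V=T, W=T, Y=F, Z=T}.
  branch 2 (add T (V ∧ (¬Z ∨ (Z ∧ Z)))):
    T (V ∧ (¬Z ∨ (Z ∧ Z))): α-rule — add T V, T (¬Z ∨ (Z ∧ Z)).
    T (¬Z ∨ (Z ∧ Z)): β-rule — branch into T ¬Z  //  T (Z ∧ Z).
      branch 2.1 (add T ¬Z):
        × closes — contains both Z and ¬Z.
      branch 2.2 (add T (Z ∧ Z)):
        T (Z ∧ Z): α-rule — add T Z, T Z.
        ○ open, literals {V=T, Y=F, Z=T}.
1 branch closed, 2 open.
An open branch gives a countermodel: V=T, W=T, Y=F, Z=T (unmentioned atoms arbitrary); under it the original formula is false.

Not valid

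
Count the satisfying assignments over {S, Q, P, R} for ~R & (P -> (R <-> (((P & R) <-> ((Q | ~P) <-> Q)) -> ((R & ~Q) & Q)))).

Initial set: {(~R & (P -> (R <-> (((P & R) <-> ((Q | ~P) <-> Q)) -> ((R & ~Q) & Q)))))}.
(~R & (P -> (R <-> (((P & R) <-> ((Q | ~P) <-> Q)) -> ((R & ~Q) & Q))))): α-rule — add ~R, (P -> (R <-> (((P & R) <-> ((Q | ~P) <-> Q)) -> ((R & ~Q) & Q)))).
(P -> (R <-> (((P & R) <-> ((Q | ~P) <-> Q)) -> ((R & ~Q) & Q)))): β-rule — branch into ~P  //  (R <-> (((P & R) <-> ((Q | ~P) <-> Q)) -> ((R & ~Q) & Q))).
  branch 1 (add ~P):
    ○ open, literals {P=0, R=0}.
  branch 2 (add (R <-> (((P & R) <-> ((Q | ~P) <-> Q)) -> ((R & ~Q) & Q)))):
    (R <-> (((P & R) <-> ((Q | ~P) <-> Q)) -> ((R & ~Q) & Q))): β-rule — branch into R, (((P & R) <-> ((Q | ~P) <-> Q)) -> ((R & ~Q) & Q))  //  ~R, ~(((P & R) <-> ((Q | ~P) <-> Q)) -> ((R & ~Q) & Q)).
      branch 2.1 (add R, (((P & R) <-> ((Q | ~P) <-> Q)) -> ((R & ~Q) & Q))):
        × closes — contains both R and ~R.
      branch 2.2 (add ~R, ~(((P & R) <-> ((Q | ~P) <-> Q)) -> ((R & ~Q) & Q))):
        ~(((P & R) <-> ((Q | ~P) <-> Q)) -> ((R & ~Q) & Q)): α-rule — add ((P & R) <-> ((Q | ~P) <-> Q)), ~((R & ~Q) & Q).
        ((P & R) <-> ((Q | ~P) <-> Q)): β-rule — branch into (P & R), ((Q | ~P) <-> Q)  //  ~(P & R), ~((Q | ~P) <-> Q).
          branch 2.2.1 (add (P & R), ((Q | ~P) <-> Q)):
            (P & R): α-rule — add P, R.
            × closes — contains both R and ~R.
          branch 2.2.2 (add ~(P & R), ~((Q | ~P) <-> Q)):
            ~((R & ~Q) & Q): β-rule — branch into ~(R & ~Q)  //  ~Q.
              branch 2.2.2.1 (add ~(R & ~Q)):
                ~(P & R): β-rule — branch into ~P  //  ~R.
                  branch 2.2.2.1.1 (add ~P):
                    ~((Q | ~P) <-> Q): β-rule — branch into (Q | ~P), ~Q  //  ~(Q | ~P), Q.
                      branch 2.2.2.1.1.1 (add (Q | ~P), ~Q):
                        ~(R & ~Q): β-rule — branch into ~R  //  ~~Q.
                          branch 2.2.2.1.1.1.1 (add ~R):
                            (Q | ~P): β-rule — branch into Q  //  ~P.
                              branch 2.2.2.1.1.1.1.1 (add Q):
                                × closes — contains both Q and ~Q.
                              branch 2.2.2.1.1.1.1.2 (add ~P):
                                ○ open, literals {P=0, Q=0, R=0}.
                          branch 2.2.2.1.1.1.2 (add ~~Q):
                            × closes — contains both Q and ~Q.
                      branch 2.2.2.1.1.2 (add ~(Q | ~P), Q):
                        ~(Q | ~P): α-rule — add ~Q, ~~P.
                        × closes — contains both Q and ~Q.
                  branch 2.2.2.1.2 (add ~R):
                    ~((Q | ~P) <-> Q): β-rule — branch into (Q | ~P), ~Q  //  ~(Q | ~P), Q.
                      branch 2.2.2.1.2.1 (add (Q | ~P), ~Q):
                        ~(R & ~Q): β-rule — branch into ~R  //  ~~Q.
                          branch 2.2.2.1.2.1.1 (add ~R):
                            (Q | ~P): β-rule — branch into Q  //  ~P.
                              branch 2.2.2.1.2.1.1.1 (add Q):
                                × closes — contains both Q and ~Q.
                              branch 2.2.2.1.2.1.1.2 (add ~P):
                                ○ open, literals {P=0, Q=0, R=0}.
                          branch 2.2.2.1.2.1.2 (add ~~Q):
                            × closes — contains both Q and ~Q.
                      branch 2.2.2.1.2.2 (add ~(Q | ~P), Q):
                        ~(Q | ~P): α-rule — add ~Q, ~~P.
                        × closes — contains both Q and ~Q.
              branch 2.2.2.2 (add ~Q):
                ~(P & R): β-rule — branch into ~P  //  ~R.
                  branch 2.2.2.2.1 (add ~P):
                    ~((Q | ~P) <-> Q): β-rule — branch into (Q | ~P), ~Q  //  ~(Q | ~P), Q.
                      branch 2.2.2.2.1.1 (add (Q | ~P), ~Q):
                        (Q | ~P): β-rule — branch into Q  //  ~P.
                          branch 2.2.2.2.1.1.1 (add Q):
                            × closes — contains both Q and ~Q.
                          branch 2.2.2.2.1.1.2 (add ~P):
                            ○ open, literals {P=0, Q=0, R=0}.
                      branch 2.2.2.2.1.2 (add ~(Q | ~P), Q):
                        × closes — contains both Q and ~Q.
                  branch 2.2.2.2.2 (add ~R):
                    ~((Q | ~P) <-> Q): β-rule — branch into (Q | ~P), ~Q  //  ~(Q | ~P), Q.
                      branch 2.2.2.2.2.1 (add (Q | ~P), ~Q):
                        (Q | ~P): β-rule — branch into Q  //  ~P.
                          branch 2.2.2.2.2.1.1 (add Q):
                            × closes — contains both Q and ~Q.
                          branch 2.2.2.2.2.1.2 (add ~P):
                            ○ open, literals {P=0, Q=0, R=0}.
                      branch 2.2.2.2.2.2 (add ~(Q | ~P), Q):
                        × closes — contains both Q and ~Q.
12 branches closed, 5 open.
Each open branch fixes some atoms; the unmentioned ones are free. Counting distinct full assignments: branch {P=0, R=0} (S, Q) contributes 4 new; branch {P=0, Q=0, R=0} (S) contributes 0 new; branch {P=0, Q=0, R=0} (S) contributes 0 new; branch {P=0, Q=0, R=0} (S) contributes 0 new; branch {P=0, Q=0, R=0} (S) contributes 0 new. Total: 4.

4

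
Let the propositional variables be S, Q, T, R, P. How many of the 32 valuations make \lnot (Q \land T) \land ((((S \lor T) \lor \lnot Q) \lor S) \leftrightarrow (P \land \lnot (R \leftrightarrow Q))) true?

Initial set: {T (\lnot (Q \land T) \land ((((S \lor T) \lor \lnot Q) \lor S) \leftrightarrow (P \land \lnot (R \leftrightarrow Q))))}.
T (\lnot (Q \land T) \land ((((S \lor T) \lor \lnot Q) \lor S) \leftrightarrow (P \land \lnot (R \leftrightarrow Q)))): α-rule — add T \lnot (Q \land T), T ((((S \lor T) \lor \lnot Q) \lor S) \leftrightarrow (P \land \lnot (R \leftrightarrow Q))).
T \lnot (Q \land T): β-rule — branch into F Q  //  F T.
  branch 1 (add F Q):
    T ((((S \lor T) \lor \lnot Q) \lor S) \leftrightarrow (P \land \lnot (R \leftrightarrow Q))): β-rule — branch into T (((S \lor T) \lor \lnot Q) \lor S), T (P \land \lnot (R \leftrightarrow Q))  //  F (((S \lor T) \lor \lnot Q) \lor S), F (P \land \lnot (R \leftrightarrow Q)).
      branch 1.1 (add T (((S \lor T) \lor \lnot Q) \lor S), T (P \land \lnot (R \leftrightarrow Q))):
        T (P \land \lnot (R \leftrightarrow Q)): α-rule — add T P, T \lnot (R \leftrightarrow Q).
        T (((S \lor T) \lor \lnot Q) \lor S): β-rule — branch into T ((S \lor T) \lor \lnot Q)  //  T S.
          branch 1.1.1 (add T ((S \lor T) \lor \lnot Q)):
            T \lnot (R \leftrightarrow Q): β-rule — branch into T R, F Q  //  F R, T Q.
              branch 1.1.1.1 (add T R, F Q):
                T ((S \lor T) \lor \lnot Q): β-rule — branch into T (S \lor T)  //  T \lnot Q.
                  branch 1.1.1.1.1 (add T (S \lor T)):
                    T (S \lor T): β-rule — branch into T S  //  T T.
                      branch 1.1.1.1.1.1 (add T S):
                        ○ open, literals {P=true, Q=false, R=true, S=true}.
                      branch 1.1.1.1.1.2 (add T T):
                        ○ open, literals {P=true, Q=false, R=true, T=true}.
                  branch 1.1.1.1.2 (add T \lnot Q):
                    ○ open, literals {P=true, Q=false, R=true}.
              branch 1.1.1.2 (add F R, T Q):
                × closes — contains both Q and \lnot Q.
          branch 1.1.2 (add T S):
            T \lnot (R \leftrightarrow Q): β-rule — branch into T R, F Q  //  F R, T Q.
              branch 1.1.2.1 (add T R, F Q):
                ○ open, literals {P=true, Q=false, R=true, S=true}.
              branch 1.1.2.2 (add F R, T Q):
                × closes — contains both Q and \lnot Q.
      branch 1.2 (add F (((S \lor T) \lor \lnot Q) \lor S), F (P \land \lnot (R \leftrightarrow Q))):
        F (((S \lor T) \lor \lnot Q) \lor S): α-rule — add F ((S \lor T) \lor \lnot Q), F S.
        F ((S \lor T) \lor \lnot Q): α-rule — add F (S \lor T), F \lnot Q.
        × closes — contains both Q and \lnot Q.
  branch 2 (add F T):
    T ((((S \lor T) \lor \lnot Q) \lor S) \leftrightarrow (P \land \lnot (R \leftrightarrow Q))): β-rule — branch into T (((S \lor T) \lor \lnot Q) \lor S), T (P \land \lnot (R \leftrightarrow Q))  //  F (((S \lor T) \lor \lnot Q) \lor S), F (P \land \lnot (R \leftrightarrow Q)).
      branch 2.1 (add T (((S \lor T) \lor \lnot Q) \lor S), T (P \land \lnot (R \leftrightarrow Q))):
        T (P \land \lnot (R \leftrightarrow Q)): α-rule — add T P, T \lnot (R \leftrightarrow Q).
        T (((S \lor T) \lor \lnot Q) \lor S): β-rule — branch into T ((S \lor T) \lor \lnot Q)  //  T S.
          branch 2.1.1 (add T ((S \lor T) \lor \lnot Q)):
            T \lnot (R \leftrightarrow Q): β-rule — branch into T R, F Q  //  F R, T Q.
              branch 2.1.1.1 (add T R, F Q):
                T ((S \lor T) \lor \lnot Q): β-rule — branch into T (S \lor T)  //  T \lnot Q.
                  branch 2.1.1.1.1 (add T (S \lor T)):
                    T (S \lor T): β-rule — branch into T S  //  T T.
                      branch 2.1.1.1.1.1 (add T S):
                        ○ open, literals {P=true, Q=false, R=true, S=true, T=false}.
                      branch 2.1.1.1.1.2 (add T T):
                        × closes — contains both T and \lnot T.
                  branch 2.1.1.1.2 (add T \lnot Q):
                    ○ open, literals {P=true, Q=false, R=true, T=false}.
              branch 2.1.1.2 (add F R, T Q):
                T ((S \lor T) \lor \lnot Q): β-rule — branch into T (S \lor T)  //  T \lnot Q.
                  branch 2.1.1.2.1 (add T (S \lor T)):
                    T (S \lor T): β-rule — branch into T S  //  T T.
                      branch 2.1.1.2.1.1 (add T S):
                        ○ open, literals {P=true, Q=true, R=false, S=true, T=false}.
                      branch 2.1.1.2.1.2 (add T T):
                        × closes — contains both T and \lnot T.
                  branch 2.1.1.2.2 (add T \lnot Q):
                    × closes — contains both Q and \lnot Q.
          branch 2.1.2 (add T S):
            T \lnot (R \leftrightarrow Q): β-rule — branch into T R, F Q  //  F R, T Q.
              branch 2.1.2.1 (add T R, F Q):
                ○ open, literals {P=true, Q=false, R=true, S=true, T=false}.
              branch 2.1.2.2 (add F R, T Q):
                ○ open, literals {P=true, Q=true, R=false, S=true, T=false}.
      branch 2.2 (add F (((S \lor T) \lor \lnot Q) \lor S), F (P \land \lnot (R \leftrightarrow Q))):
        F (((S \lor T) \lor \lnot Q) \lor S): α-rule — add F ((S \lor T) \lor \lnot Q), F S.
        F ((S \lor T) \lor \lnot Q): α-rule — add F (S \lor T), F \lnot Q.
        F (S \lor T): α-rule — add F S, F T.
        F (P \land \lnot (R \leftrightarrow Q)): β-rule — branch into F P  //  F \lnot (R \leftrightarrow Q).
          branch 2.2.1 (add F P):
            ○ open, literals {P=false, Q=true, S=false, T=false}.
          branch 2.2.2 (add F \lnot (R \leftrightarrow Q)):
            F \lnot (R \leftrightarrow Q): β-rule — branch into T R, T Q  //  F R, F Q.
              branch 2.2.2.1 (add T R, T Q):
                ○ open, literals {Q=true, R=true, S=false, T=false}.
              branch 2.2.2.2 (add F R, F Q):
                × closes — contains both Q and \lnot Q.
7 branches closed, 11 open.
Each open branch fixes some atoms; the unmentioned ones are free. Counting distinct full assignments: branch {P=true, Q=false, R=true, S=true} (T) contributes 2 new; branch {P=true, Q=false, R=true, T=true} (S) contributes 1 new; branch {P=true, Q=false, R=true} (S, T) contributes 1 new; branch {P=true, Q=false, R=true, S=true} (T) contributes 0 new; branch {P=true, Q=false, R=true, S=true, T=false} (none free) contributes 0 new; branch {P=true, Q=false, R=true, T=false} (S) contributes 0 new; branch {P=true, Q=true, R=false, S=true, T=false} (none free) contributes 1 new; branch {P=true, Q=false, R=true, S=true, T=false} (none free) contributes 0 new; branch {P=true, Q=true, R=false, S=true, T=false} (none free) contributes 0 new; branch {P=false, Q=true, S=false, T=false} (R) contributes 2 new; branch {Q=true, R=true, S=false, T=false} (P) contributes 1 new. Total: 8.

8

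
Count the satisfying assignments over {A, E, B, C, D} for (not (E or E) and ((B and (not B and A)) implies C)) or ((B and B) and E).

24

Initial set: {T ((not (E or E) and ((B and (not B and A)) implies C)) or ((B and B) and E))}.
T ((not (E or E) and ((B and (not B and A)) implies C)) or ((B and B) and E)): β-rule — branch into T (not (E or E) and ((B and (not B and A)) implies C))  //  T ((B and B) and E).
  branch 1 (add T (not (E or E) and ((B and (not B and A)) implies C))):
    T (not (E or E) and ((B and (not B and A)) implies C)): α-rule — add T not (E or E), T ((B and (not B and A)) implies C).
    T not (E or E): α-rule — add F E, F E.
    T ((B and (not B and A)) implies C): β-rule — branch into F (B and (not B and A))  //  T C.
      branch 1.1 (add F (B and (not B and A))):
        F (B and (not B and A)): β-rule — branch into F B  //  F (not B and A).
          branch 1.1.1 (add F B):
            ○ open, literals {B=0, E=0}.
          branch 1.1.2 (add F (not B and A)):
            F (not B and A): β-rule — branch into F not B  //  F A.
              branch 1.1.2.1 (add F not B):
                ○ open, literals {B=1, E=0}.
              branch 1.1.2.2 (add F A):
                ○ open, literals {A=0, E=0}.
      branch 1.2 (add T C):
        ○ open, literals {C=1, E=0}.
  branch 2 (add T ((B and B) and E)):
    T ((B and B) and E): α-rule — add T (B and B), T E.
    T (B and B): α-rule — add T B, T B.
    ○ open, literals {B=1, E=1}.
0 branches closed, 5 open.
Each open branch fixes some atoms; the unmentioned ones are free. Counting distinct full assignments: branch {B=0, E=0} (A, C, D) contributes 8 new; branch {B=1, E=0} (A, C, D) contributes 8 new; branch {A=0, E=0} (B, C, D) contributes 0 new; branch {C=1, E=0} (A, B, D) contributes 0 new; branch {B=1, E=1} (A, C, D) contributes 8 new. Total: 24.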